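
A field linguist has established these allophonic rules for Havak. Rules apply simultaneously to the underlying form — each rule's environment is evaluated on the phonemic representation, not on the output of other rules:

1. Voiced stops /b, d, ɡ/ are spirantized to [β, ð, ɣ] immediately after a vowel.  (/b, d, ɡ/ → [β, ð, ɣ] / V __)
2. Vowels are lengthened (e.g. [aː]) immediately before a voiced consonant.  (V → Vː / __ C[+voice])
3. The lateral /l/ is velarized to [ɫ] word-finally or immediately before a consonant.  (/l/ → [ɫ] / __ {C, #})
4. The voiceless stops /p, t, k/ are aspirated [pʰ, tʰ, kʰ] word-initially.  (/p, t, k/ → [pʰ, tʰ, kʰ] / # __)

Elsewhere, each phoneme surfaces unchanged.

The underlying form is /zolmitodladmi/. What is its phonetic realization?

/z/ (word-initial) is unaffected → [z].
/o/ (between /z/ and /l/) occurs before a voiced consonant → [oː] by rule 2.
/l/ meets the environment for rule 3 (word-finally or immediately before a consonant) → [ɫ].
/m/ (between /l/ and /i/): no rule targets it → [m].
/i/ (between /m/ and /t/) is in the target of rule 2 but the environment (before a voiced consonant) is not met → [i].
/t/ — between /i/ and /o/; rule 4 does not apply here → [t].
/o/ (between /t/ and /d/) occurs before a voiced consonant → [oː] by rule 2.
/d/ (between /o/ and /l/): immediately after a vowel, so rule 1 applies → [ð].
/l/ — between /d/ and /a/; rule 3 does not apply here → [l].
Rule 2 applies to /a/ (between /l/ and /d/: before a voiced consonant) → [aː].
/d/ — between /a/ and /m/, immediately after a vowel — surfaces as [ð] (rule 1).
/m/ (between /d/ and /i/) is unaffected → [m].
/i/ (word-final): rule 2 targets it, but not before a voiced consonant → unchanged [i].

[zoːɫmitoːðlaːðmi]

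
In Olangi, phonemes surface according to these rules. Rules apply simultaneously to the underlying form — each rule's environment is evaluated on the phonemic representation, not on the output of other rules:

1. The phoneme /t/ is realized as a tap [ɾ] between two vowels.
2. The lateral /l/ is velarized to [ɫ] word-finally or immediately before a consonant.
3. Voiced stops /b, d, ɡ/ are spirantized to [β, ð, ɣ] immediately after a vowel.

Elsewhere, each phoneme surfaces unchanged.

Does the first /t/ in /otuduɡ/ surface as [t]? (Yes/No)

/t/ meets the environment for rule 1 (between two vowels) → [ɾ].
The actual realization is [ɾ], not [t].

No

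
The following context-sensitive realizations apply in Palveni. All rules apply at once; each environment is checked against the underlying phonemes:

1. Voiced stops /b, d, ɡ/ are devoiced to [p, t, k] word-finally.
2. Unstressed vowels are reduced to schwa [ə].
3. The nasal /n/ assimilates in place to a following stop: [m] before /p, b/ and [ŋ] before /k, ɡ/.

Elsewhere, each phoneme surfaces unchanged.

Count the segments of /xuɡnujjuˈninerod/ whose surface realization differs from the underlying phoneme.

Segments that undergo a rule: /u/ → [ə] (rule 2); /u/ → [ə] (rule 2); /u/ → [ə] (rule 2); /e/ → [ə] (rule 2); /o/ → [ə] (rule 2); /d/ → [t] (rule 1).
All other segments surface unchanged.

6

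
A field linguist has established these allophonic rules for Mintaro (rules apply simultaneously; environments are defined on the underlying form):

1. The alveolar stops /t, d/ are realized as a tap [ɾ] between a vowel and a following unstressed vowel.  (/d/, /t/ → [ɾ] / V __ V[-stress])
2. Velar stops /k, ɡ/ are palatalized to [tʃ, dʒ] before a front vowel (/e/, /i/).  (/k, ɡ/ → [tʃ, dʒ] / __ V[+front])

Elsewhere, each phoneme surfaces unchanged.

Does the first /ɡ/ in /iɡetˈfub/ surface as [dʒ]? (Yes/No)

Yes

/ɡ/ meets the environment for rule 2 (before a front vowel) → [dʒ].
The actual realization is [dʒ], which matches [dʒ].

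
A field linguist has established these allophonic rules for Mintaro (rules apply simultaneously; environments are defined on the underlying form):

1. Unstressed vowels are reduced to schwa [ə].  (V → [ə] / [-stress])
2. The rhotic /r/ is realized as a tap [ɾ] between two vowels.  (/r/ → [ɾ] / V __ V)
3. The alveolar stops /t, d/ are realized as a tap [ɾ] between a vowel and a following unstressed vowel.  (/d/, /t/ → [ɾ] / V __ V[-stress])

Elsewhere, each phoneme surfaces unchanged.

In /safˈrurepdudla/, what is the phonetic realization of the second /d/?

[d]

/d/ (between /u/ and /l/): rule 3 targets it, but not between a vowel and a following unstressed vowel → unchanged [d].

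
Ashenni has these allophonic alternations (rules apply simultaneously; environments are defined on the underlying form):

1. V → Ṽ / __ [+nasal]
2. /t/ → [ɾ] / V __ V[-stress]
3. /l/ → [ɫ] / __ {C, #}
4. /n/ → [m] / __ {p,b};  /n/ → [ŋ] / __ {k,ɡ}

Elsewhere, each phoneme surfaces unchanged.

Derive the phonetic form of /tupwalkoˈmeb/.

/t/ (word-initial): rule 2 targets it, but not between a vowel and a following unstressed vowel → unchanged [t].
/u/ (between /t/ and /p/) is in the target of rule 1 but the environment (before a nasal consonant) is not met → [u].
/p/ (between /u/ and /w/) is unaffected → [p].
/w/ stays [w].
/a/ (between /w/ and /l/) is in the target of rule 1 but the environment (before a nasal consonant) is not met → [a].
/l/ — between /a/ and /k/, word-finally or immediately before a consonant — surfaces as [ɫ] (rule 3).
/k/ (between /l/ and /o/) is unaffected → [k].
/o/ (between /k/ and /m/) occurs before a nasal consonant → [õ] by rule 1.
/m/ stays [m].
/e/ — between /m/ and /b/; rule 1 does not apply here → [e].
/b/ (word-final): no rule targets it → [b].

[tupwaɫkõˈmeb]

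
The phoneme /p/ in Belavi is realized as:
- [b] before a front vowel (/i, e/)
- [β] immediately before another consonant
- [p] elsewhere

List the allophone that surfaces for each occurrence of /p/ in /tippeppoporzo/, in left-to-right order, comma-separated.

[β], [b], [β], [p], [p]

Occurrence 1 (position 3): immediately before another consonant → [β].
Occurrence 2 (position 4): before a front vowel (/i, e/) → [b].
Occurrence 3 (position 6): immediately before another consonant → [β].
Occurrence 4 (position 7): no conditioning environment matches → elsewhere allophone [p].
Occurrence 5 (position 9): no conditioning environment matches → elsewhere allophone [p].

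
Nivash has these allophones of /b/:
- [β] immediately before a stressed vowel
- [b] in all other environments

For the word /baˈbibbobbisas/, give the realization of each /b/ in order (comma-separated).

[b], [β], [b], [b], [b], [b]

Occurrence 1 (position 1): no conditioning environment matches → elsewhere allophone [b].
Occurrence 2 (position 3): immediately before a stressed vowel → [β].
Occurrence 3 (position 5): no conditioning environment matches → elsewhere allophone [b].
Occurrence 4 (position 6): no conditioning environment matches → elsewhere allophone [b].
Occurrence 5 (position 8): no conditioning environment matches → elsewhere allophone [b].
Occurrence 6 (position 9): no conditioning environment matches → elsewhere allophone [b].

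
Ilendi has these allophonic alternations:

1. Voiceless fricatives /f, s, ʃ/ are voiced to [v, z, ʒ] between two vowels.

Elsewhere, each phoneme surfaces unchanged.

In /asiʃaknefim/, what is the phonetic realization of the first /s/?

/s/ (between /a/ and /i/): between two vowels, so rule 1 applies → [z].

[z]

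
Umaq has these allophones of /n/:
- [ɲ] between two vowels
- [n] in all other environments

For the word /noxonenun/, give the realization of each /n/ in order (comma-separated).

Occurrence 1 (position 1): no conditioning environment matches → elsewhere allophone [n].
Occurrence 2 (position 5): between two vowels → [ɲ].
Occurrence 3 (position 7): between two vowels → [ɲ].
Occurrence 4 (position 9): no conditioning environment matches → elsewhere allophone [n].

[n], [ɲ], [ɲ], [n]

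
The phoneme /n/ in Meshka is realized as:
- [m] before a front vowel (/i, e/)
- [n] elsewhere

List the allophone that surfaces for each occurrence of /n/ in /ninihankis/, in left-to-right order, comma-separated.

[m], [m], [n]

Occurrence 1 (position 1): before a front vowel (/i, e/) → [m].
Occurrence 2 (position 3): before a front vowel (/i, e/) → [m].
Occurrence 3 (position 7): no conditioning environment matches → elsewhere allophone [n].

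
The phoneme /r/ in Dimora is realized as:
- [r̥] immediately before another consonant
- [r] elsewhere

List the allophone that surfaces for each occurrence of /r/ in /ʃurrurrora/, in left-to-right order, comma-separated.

Occurrence 1 (position 3): immediately before another consonant → [r̥].
Occurrence 2 (position 4): no conditioning environment matches → elsewhere allophone [r].
Occurrence 3 (position 6): immediately before another consonant → [r̥].
Occurrence 4 (position 7): no conditioning environment matches → elsewhere allophone [r].
Occurrence 5 (position 9): no conditioning environment matches → elsewhere allophone [r].

[r̥], [r], [r̥], [r], [r]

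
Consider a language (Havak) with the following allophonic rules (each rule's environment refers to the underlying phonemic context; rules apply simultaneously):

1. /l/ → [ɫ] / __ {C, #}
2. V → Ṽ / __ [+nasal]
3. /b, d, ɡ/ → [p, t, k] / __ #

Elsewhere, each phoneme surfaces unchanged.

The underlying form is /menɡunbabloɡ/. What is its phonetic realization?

[mẽnɡũnbablok]

/m/ (word-initial) is unaffected → [m].
/e/ — between /m/ and /n/, before a nasal consonant — surfaces as [ẽ] (rule 2).
/n/ (between /e/ and /ɡ/): no rule targets it → [n].
/ɡ/ (between /n/ and /u/) is in the target of rule 3 but the environment (word-finally) is not met → [ɡ].
Rule 2 applies to /u/ (between /ɡ/ and /n/: before a nasal consonant) → [ũ].
/n/ — not in any rule's target class → [n].
/b/ (between /n/ and /a/) is in the target of rule 3 but the environment (word-finally) is not met → [b].
/a/ (between /b/ and /b/): rule 2 targets it, but not before a nasal consonant → unchanged [a].
/b/ (between /a/ and /l/): rule 3 targets it, but not word-finally → unchanged [b].
/l/ — between /b/ and /o/; rule 1 does not apply here → [l].
/o/ (between /l/ and /ɡ/) fails the environment for rule 2, so it stays [o].
/ɡ/ meets the environment for rule 3 (word-finally) → [k].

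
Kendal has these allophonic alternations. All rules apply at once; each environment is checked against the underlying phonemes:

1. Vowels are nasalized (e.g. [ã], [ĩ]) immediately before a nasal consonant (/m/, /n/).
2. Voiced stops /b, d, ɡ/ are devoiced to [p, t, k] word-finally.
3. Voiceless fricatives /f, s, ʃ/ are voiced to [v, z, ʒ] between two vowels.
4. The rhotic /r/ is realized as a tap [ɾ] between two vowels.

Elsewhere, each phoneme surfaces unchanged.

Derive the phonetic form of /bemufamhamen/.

[bẽmuvãmhãmẽn]

/b/ — word-initial; rule 2 does not apply here → [b].
/e/ meets the environment for rule 1 (before a nasal consonant) → [ẽ].
/m/ — not in any rule's target class → [m].
/u/ — between /m/ and /f/; rule 1 does not apply here → [u].
/f/ (between /u/ and /a/): between two vowels, so rule 3 applies → [v].
Rule 1 applies to /a/ (between /f/ and /m/: before a nasal consonant) → [ã].
/m/ (between /a/ and /h/): no rule targets it → [m].
/h/ (between /m/ and /a/): no rule targets it → [h].
/a/ (between /h/ and /m/) occurs before a nasal consonant → [ã] by rule 1.
/m/ — not in any rule's target class → [m].
/e/ — between /m/ and /n/, before a nasal consonant — surfaces as [ẽ] (rule 1).
/n/ — not in any rule's target class → [n].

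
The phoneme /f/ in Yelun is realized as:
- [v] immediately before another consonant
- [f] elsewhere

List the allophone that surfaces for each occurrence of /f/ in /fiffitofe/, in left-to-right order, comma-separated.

[f], [v], [f], [f]

Occurrence 1 (position 1): no conditioning environment matches → elsewhere allophone [f].
Occurrence 2 (position 3): immediately before another consonant → [v].
Occurrence 3 (position 4): no conditioning environment matches → elsewhere allophone [f].
Occurrence 4 (position 8): no conditioning environment matches → elsewhere allophone [f].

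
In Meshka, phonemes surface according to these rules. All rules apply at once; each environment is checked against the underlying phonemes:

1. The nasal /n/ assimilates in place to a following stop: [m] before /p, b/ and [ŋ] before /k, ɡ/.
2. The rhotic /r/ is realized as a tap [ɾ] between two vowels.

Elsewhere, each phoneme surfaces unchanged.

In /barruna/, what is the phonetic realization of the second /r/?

/r/ (between /r/ and /u/): rule 2 targets it, but not between two vowels → unchanged [r].

[r]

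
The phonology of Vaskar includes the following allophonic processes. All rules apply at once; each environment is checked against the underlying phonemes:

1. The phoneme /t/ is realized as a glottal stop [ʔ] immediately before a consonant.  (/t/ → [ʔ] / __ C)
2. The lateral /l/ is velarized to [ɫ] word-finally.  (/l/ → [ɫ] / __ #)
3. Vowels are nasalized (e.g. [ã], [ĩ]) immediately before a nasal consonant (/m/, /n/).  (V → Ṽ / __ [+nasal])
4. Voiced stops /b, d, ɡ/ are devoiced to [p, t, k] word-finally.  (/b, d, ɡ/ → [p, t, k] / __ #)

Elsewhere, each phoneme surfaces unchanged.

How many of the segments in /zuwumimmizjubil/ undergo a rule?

Segments that undergo a rule: /u/ → [ũ] (rule 3); /i/ → [ĩ] (rule 3); /l/ → [ɫ] (rule 2).
All other segments surface unchanged.

3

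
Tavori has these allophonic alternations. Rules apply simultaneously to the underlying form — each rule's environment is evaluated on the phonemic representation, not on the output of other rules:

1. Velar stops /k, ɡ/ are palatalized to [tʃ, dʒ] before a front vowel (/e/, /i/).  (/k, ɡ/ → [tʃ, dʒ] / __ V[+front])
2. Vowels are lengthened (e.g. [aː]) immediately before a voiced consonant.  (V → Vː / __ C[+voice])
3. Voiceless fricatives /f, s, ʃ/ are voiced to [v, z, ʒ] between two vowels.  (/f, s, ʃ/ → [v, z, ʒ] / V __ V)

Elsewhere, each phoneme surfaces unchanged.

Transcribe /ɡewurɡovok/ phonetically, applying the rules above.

Rule 1 applies to /ɡ/ (word-initial: before a front vowel) → [dʒ].
Rule 2 applies to /e/ (between /ɡ/ and /w/: before a voiced consonant) → [eː].
/u/ meets the environment for rule 2 (before a voiced consonant) → [uː].
/ɡ/ — between /r/ and /o/; rule 1 does not apply here → [ɡ].
/o/ (between /ɡ/ and /v/) occurs before a voiced consonant → [oː] by rule 2.
/o/ (between /v/ and /k/) fails the environment for rule 2, so it stays [o].
/k/ — word-final; rule 1 does not apply here → [k].

[dʒeːwuːrɡoːvok]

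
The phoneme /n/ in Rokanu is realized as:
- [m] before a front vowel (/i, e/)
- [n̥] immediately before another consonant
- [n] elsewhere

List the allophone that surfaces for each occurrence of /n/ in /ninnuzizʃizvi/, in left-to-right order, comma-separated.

[m], [n̥], [n]

Occurrence 1 (position 1): before a front vowel (/i, e/) → [m].
Occurrence 2 (position 3): immediately before another consonant → [n̥].
Occurrence 3 (position 4): no conditioning environment matches → elsewhere allophone [n].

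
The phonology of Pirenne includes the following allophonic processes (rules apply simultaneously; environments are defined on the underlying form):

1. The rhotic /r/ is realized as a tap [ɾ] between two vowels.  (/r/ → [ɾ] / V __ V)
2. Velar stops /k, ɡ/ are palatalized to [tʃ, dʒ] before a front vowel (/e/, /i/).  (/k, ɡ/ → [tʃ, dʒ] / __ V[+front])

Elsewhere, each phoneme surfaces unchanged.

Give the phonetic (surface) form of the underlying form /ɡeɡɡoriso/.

/ɡ/ — word-initial, before a front vowel — surfaces as [dʒ] (rule 2).
/ɡ/ (between /e/ and /ɡ/) is in the target of rule 2 but the environment (before a front vowel) is not met → [ɡ].
/ɡ/ — between /ɡ/ and /o/; rule 2 does not apply here → [ɡ].
Rule 1 applies to /r/ (between /o/ and /i/: between two vowels) → [ɾ].

[dʒeɡɡoɾiso]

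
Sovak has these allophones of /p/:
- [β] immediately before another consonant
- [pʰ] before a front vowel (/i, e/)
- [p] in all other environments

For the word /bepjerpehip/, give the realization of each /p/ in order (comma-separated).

Occurrence 1 (position 3): immediately before another consonant → [β].
Occurrence 2 (position 7): before a front vowel (/i, e/) → [pʰ].
Occurrence 3 (position 11): no conditioning environment matches → elsewhere allophone [p].

[β], [pʰ], [p]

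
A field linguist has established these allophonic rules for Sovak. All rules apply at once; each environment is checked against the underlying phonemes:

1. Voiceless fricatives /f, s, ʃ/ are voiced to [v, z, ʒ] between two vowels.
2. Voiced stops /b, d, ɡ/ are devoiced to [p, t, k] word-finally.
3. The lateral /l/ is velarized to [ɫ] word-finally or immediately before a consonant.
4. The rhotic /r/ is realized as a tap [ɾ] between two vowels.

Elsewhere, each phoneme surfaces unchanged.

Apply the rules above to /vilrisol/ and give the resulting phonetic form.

[viɫrizoɫ]

/v/ — not in any rule's target class → [v].
/i/ (between /v/ and /l/) is unaffected → [i].
/l/ — between /i/ and /r/, word-finally or immediately before a consonant — surfaces as [ɫ] (rule 3).
/r/ (between /l/ and /i/): rule 4 targets it, but not between two vowels → unchanged [r].
/i/ (between /r/ and /s/): no rule targets it → [i].
/s/ (between /i/ and /o/): between two vowels, so rule 1 applies → [z].
/o/ stays [o].
Rule 3 applies to /l/ (word-final: word-finally or immediately before a consonant) → [ɫ].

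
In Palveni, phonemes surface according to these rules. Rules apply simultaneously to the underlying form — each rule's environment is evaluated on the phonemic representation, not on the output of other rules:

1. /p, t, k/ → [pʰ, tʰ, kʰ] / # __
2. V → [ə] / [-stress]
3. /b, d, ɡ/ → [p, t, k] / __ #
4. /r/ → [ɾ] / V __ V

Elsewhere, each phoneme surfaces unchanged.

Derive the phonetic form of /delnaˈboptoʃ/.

[dəlnəˈboptəʃ]

/d/ — word-initial; rule 3 does not apply here → [d].
/e/ (between /d/ and /l/) occurs in an unstressed syllable → [ə] by rule 2.
/a/ meets the environment for rule 2 (in an unstressed syllable) → [ə].
/b/ (between /a/ and /o/) is in the target of rule 3 but the environment (word-finally) is not met → [b].
/o/ (between /b/ and /p/) fails the environment for rule 2, so it stays [o].
/p/ (between /o/ and /t/): rule 1 targets it, but not word-initially → unchanged [p].
/t/ (between /p/ and /o/) is in the target of rule 1 but the environment (word-initially) is not met → [t].
/o/ meets the environment for rule 2 (in an unstressed syllable) → [ə].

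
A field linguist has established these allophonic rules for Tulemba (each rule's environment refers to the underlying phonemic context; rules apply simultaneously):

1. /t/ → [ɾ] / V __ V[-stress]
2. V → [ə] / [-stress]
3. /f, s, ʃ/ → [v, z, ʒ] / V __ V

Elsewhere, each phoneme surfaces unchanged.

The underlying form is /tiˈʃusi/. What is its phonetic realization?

/t/ (word-initial) fails the environment for rule 1, so it stays [t].
/i/ — between /t/ and /ʃ/, in an unstressed syllable — surfaces as [ə] (rule 2).
/ʃ/ meets the environment for rule 3 (between two vowels) → [ʒ].
/u/ (between /ʃ/ and /s/) fails the environment for rule 2, so it stays [u].
/s/ — between /u/ and /i/, between two vowels — surfaces as [z] (rule 3).
/i/ (word-final): in an unstressed syllable, so rule 2 applies → [ə].

[təˈʒuzə]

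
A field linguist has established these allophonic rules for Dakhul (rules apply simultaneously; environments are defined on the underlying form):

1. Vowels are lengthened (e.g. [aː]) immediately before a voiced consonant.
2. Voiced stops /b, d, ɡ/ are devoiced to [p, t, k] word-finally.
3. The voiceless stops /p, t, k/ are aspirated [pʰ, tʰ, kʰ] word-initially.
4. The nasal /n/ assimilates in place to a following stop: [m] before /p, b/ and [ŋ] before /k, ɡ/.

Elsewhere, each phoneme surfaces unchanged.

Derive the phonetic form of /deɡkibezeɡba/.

[deːɡkiːbeːzeːɡba]

/d/ — word-initial; rule 2 does not apply here → [d].
Rule 1 applies to /e/ (between /d/ and /ɡ/: before a voiced consonant) → [eː].
/ɡ/ (between /e/ and /k/) fails the environment for rule 2, so it stays [ɡ].
/k/ (between /ɡ/ and /i/) is in the target of rule 3 but the environment (word-initially) is not met → [k].
/i/ meets the environment for rule 1 (before a voiced consonant) → [iː].
/b/ — between /i/ and /e/; rule 2 does not apply here → [b].
/e/ (between /b/ and /z/) occurs before a voiced consonant → [eː] by rule 1.
/z/ (between /e/ and /e/) is unaffected → [z].
Rule 1 applies to /e/ (between /z/ and /ɡ/: before a voiced consonant) → [eː].
/ɡ/ (between /e/ and /b/): rule 2 targets it, but not word-finally → unchanged [ɡ].
/b/ — between /ɡ/ and /a/; rule 2 does not apply here → [b].
/a/ (word-final): rule 1 targets it, but not before a voiced consonant → unchanged [a].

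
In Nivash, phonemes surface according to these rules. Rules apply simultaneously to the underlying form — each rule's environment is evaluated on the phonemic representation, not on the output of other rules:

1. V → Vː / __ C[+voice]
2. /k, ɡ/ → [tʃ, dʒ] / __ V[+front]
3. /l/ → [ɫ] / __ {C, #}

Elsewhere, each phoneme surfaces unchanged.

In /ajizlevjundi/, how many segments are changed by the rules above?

4

Segments that undergo a rule: /a/ → [aː] (rule 1); /i/ → [iː] (rule 1); /e/ → [eː] (rule 1); /u/ → [uː] (rule 1).
All other segments surface unchanged.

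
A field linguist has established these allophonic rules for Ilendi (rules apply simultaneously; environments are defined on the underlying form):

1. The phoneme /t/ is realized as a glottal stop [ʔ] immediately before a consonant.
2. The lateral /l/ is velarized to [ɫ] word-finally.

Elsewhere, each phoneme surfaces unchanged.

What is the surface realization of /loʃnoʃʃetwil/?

[loʃnoʃʃeʔwiɫ]

/l/ (word-initial) is in the target of rule 2 but the environment (word-finally) is not met → [l].
/t/ — between /e/ and /w/, immediately before a consonant — surfaces as [ʔ] (rule 1).
/l/ (word-final) occurs word-finally → [ɫ] by rule 2.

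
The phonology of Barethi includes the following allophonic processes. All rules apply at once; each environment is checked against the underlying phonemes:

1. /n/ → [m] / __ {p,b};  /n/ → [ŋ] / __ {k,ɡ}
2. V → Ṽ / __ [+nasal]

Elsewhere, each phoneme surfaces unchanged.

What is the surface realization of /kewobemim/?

/k/ (word-initial) is unaffected → [k].
/e/ — between /k/ and /w/; rule 2 does not apply here → [e].
/w/ (between /e/ and /o/) is unaffected → [w].
/o/ (between /w/ and /b/) fails the environment for rule 2, so it stays [o].
/b/ stays [b].
/e/ (between /b/ and /m/): before a nasal consonant, so rule 2 applies → [ẽ].
/m/ (between /e/ and /i/): no rule targets it → [m].
/i/ (between /m/ and /m/) occurs before a nasal consonant → [ĩ] by rule 2.
/m/ (word-final) is unaffected → [m].

[kewobẽmĩm]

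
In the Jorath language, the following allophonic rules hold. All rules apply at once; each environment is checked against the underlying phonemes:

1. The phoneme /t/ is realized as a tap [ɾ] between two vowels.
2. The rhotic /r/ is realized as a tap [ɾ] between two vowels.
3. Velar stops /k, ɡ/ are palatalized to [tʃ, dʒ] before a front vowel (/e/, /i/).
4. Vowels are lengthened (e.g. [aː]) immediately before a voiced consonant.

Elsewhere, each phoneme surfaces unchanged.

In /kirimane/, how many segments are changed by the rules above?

5

Segments that undergo a rule: /k/ → [tʃ] (rule 3); /i/ → [iː] (rule 4); /r/ → [ɾ] (rule 2); /i/ → [iː] (rule 4); /a/ → [aː] (rule 4).
All other segments surface unchanged.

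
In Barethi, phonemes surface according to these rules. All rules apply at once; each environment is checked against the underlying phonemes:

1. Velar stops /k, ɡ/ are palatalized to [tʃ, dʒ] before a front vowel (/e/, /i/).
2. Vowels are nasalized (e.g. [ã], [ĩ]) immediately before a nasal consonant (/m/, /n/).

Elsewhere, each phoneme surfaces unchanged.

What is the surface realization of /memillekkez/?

[mẽmillektʃez]

/e/ meets the environment for rule 2 (before a nasal consonant) → [ẽ].
/i/ (between /m/ and /l/) fails the environment for rule 2, so it stays [i].
/e/ — between /l/ and /k/; rule 2 does not apply here → [e].
/k/ — between /e/ and /k/; rule 1 does not apply here → [k].
/k/ — between /k/ and /e/, before a front vowel — surfaces as [tʃ] (rule 1).
/e/ (between /k/ and /z/) is in the target of rule 2 but the environment (before a nasal consonant) is not met → [e].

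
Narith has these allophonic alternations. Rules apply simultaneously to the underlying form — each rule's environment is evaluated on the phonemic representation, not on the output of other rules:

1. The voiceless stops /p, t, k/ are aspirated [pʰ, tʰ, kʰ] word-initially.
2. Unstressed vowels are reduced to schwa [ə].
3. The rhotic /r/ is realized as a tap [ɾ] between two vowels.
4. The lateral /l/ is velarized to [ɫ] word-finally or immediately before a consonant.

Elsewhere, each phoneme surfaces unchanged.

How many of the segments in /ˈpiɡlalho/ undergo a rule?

4

Segments that undergo a rule: /p/ → [pʰ] (rule 1); /a/ → [ə] (rule 2); /l/ → [ɫ] (rule 4); /o/ → [ə] (rule 2).
All other segments surface unchanged.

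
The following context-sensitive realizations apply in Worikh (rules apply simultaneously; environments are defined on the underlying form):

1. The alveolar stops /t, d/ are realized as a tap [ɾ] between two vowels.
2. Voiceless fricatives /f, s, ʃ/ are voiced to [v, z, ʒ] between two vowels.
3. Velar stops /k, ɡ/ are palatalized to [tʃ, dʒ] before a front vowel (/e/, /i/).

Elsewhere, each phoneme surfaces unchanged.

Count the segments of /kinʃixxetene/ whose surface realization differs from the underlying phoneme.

Segments that undergo a rule: /k/ → [tʃ] (rule 3); /t/ → [ɾ] (rule 1).
All other segments surface unchanged.

2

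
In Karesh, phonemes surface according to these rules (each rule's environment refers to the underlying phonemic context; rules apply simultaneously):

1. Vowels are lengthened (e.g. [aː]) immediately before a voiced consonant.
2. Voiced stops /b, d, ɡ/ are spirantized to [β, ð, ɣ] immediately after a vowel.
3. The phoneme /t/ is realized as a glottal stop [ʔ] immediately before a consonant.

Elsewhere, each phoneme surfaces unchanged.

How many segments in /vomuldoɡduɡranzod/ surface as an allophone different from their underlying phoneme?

9

Segments that undergo a rule: /o/ → [oː] (rule 1); /u/ → [uː] (rule 1); /o/ → [oː] (rule 1); /ɡ/ → [ɣ] (rule 2); /u/ → [uː] (rule 1); /ɡ/ → [ɣ] (rule 2); /a/ → [aː] (rule 1); /o/ → [oː] (rule 1); /d/ → [ð] (rule 2).
All other segments surface unchanged.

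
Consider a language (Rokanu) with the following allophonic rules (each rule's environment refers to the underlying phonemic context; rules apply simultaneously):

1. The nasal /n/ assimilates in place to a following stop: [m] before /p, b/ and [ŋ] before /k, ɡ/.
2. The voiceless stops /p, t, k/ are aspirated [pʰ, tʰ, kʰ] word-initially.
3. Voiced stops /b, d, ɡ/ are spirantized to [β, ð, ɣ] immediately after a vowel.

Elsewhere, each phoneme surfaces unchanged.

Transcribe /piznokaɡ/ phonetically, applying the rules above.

/p/ (word-initial): word-initially, so rule 2 applies → [pʰ].
/n/ (between /z/ and /o/) fails the environment for rule 1, so it stays [n].
/k/ (between /o/ and /a/): rule 2 targets it, but not word-initially → unchanged [k].
/ɡ/ — word-final, immediately after a vowel — surfaces as [ɣ] (rule 3).

[pʰiznokaɣ]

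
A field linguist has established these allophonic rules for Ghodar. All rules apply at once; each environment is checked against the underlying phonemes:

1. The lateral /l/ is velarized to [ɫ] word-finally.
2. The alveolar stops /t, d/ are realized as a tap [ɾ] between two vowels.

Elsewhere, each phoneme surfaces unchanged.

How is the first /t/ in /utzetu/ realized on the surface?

[t]

/t/ (between /u/ and /z/): rule 2 targets it, but not between two vowels → unchanged [t].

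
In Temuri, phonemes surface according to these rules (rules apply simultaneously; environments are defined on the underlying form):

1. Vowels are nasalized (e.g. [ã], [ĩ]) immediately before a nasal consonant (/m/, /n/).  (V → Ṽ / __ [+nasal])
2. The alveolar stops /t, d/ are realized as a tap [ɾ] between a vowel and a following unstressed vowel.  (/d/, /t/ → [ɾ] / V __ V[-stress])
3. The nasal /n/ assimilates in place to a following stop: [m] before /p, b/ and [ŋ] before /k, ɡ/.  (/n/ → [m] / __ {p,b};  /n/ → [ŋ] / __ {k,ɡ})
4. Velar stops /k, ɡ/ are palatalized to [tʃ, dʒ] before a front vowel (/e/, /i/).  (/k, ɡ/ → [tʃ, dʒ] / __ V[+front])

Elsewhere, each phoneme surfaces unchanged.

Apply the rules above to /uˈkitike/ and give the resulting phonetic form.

/u/ — word-initial; rule 1 does not apply here → [u].
/k/ (between /u/ and /i/): before a front vowel, so rule 4 applies → [tʃ].
/i/ (between /k/ and /t/) is in the target of rule 1 but the environment (before a nasal consonant) is not met → [i].
/t/ meets the environment for rule 2 (between a vowel and a following unstressed vowel) → [ɾ].
/i/ (between /t/ and /k/) is in the target of rule 1 but the environment (before a nasal consonant) is not met → [i].
/k/ meets the environment for rule 4 (before a front vowel) → [tʃ].
/e/ (word-final): rule 1 targets it, but not before a nasal consonant → unchanged [e].

[uˈtʃiɾitʃe]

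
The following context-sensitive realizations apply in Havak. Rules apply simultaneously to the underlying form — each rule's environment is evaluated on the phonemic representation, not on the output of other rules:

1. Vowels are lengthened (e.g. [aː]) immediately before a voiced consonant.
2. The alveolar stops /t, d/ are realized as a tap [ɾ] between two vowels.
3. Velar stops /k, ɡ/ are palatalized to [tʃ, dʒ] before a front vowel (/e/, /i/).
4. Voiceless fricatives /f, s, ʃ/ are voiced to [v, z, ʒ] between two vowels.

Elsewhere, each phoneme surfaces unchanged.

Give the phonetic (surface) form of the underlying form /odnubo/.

/o/ (word-initial) occurs before a voiced consonant → [oː] by rule 1.
/d/ — between /o/ and /n/; rule 2 does not apply here → [d].
/n/ stays [n].
/u/ meets the environment for rule 1 (before a voiced consonant) → [uː].
/b/ (between /u/ and /o/) is unaffected → [b].
/o/ (word-final) is in the target of rule 1 but the environment (before a voiced consonant) is not met → [o].

[oːdnuːbo]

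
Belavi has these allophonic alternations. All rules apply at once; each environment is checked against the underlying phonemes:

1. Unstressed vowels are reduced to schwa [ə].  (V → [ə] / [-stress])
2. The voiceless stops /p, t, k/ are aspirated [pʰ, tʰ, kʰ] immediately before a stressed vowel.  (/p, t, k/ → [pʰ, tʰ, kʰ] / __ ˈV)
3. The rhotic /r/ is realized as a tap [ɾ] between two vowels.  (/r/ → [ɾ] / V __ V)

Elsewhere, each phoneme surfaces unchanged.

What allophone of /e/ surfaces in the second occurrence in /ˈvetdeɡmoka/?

/e/ (between /d/ and /ɡ/): in an unstressed syllable, so rule 1 applies → [ə].

[ə]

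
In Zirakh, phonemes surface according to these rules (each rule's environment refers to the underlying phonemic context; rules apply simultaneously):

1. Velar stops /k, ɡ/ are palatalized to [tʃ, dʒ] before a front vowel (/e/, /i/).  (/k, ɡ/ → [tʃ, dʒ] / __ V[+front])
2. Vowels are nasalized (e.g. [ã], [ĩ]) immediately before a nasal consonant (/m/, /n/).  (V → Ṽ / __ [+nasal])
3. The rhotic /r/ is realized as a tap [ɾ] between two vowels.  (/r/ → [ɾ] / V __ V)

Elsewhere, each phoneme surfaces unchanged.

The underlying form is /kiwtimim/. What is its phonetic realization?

[tʃiwtĩmĩm]

/k/ (word-initial): before a front vowel, so rule 1 applies → [tʃ].
/i/ (between /k/ and /w/): rule 2 targets it, but not before a nasal consonant → unchanged [i].
/w/ (between /i/ and /t/): no rule targets it → [w].
/t/ — not in any rule's target class → [t].
/i/ (between /t/ and /m/) occurs before a nasal consonant → [ĩ] by rule 2.
/m/ stays [m].
/i/ — between /m/ and /m/, before a nasal consonant — surfaces as [ĩ] (rule 2).
/m/ (word-final) is unaffected → [m].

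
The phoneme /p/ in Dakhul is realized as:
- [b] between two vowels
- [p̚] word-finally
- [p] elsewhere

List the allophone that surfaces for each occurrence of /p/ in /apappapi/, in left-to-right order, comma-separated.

[b], [p], [p], [b]

Occurrence 1 (position 2): between two vowels → [b].
Occurrence 2 (position 4): no conditioning environment matches → elsewhere allophone [p].
Occurrence 3 (position 5): no conditioning environment matches → elsewhere allophone [p].
Occurrence 4 (position 7): between two vowels → [b].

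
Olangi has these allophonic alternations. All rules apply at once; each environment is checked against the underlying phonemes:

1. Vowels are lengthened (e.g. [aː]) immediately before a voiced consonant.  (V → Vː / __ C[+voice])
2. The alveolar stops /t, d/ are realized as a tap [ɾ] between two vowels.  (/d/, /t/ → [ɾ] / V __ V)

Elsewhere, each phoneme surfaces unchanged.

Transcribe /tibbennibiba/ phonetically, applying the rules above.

/t/ (word-initial): rule 2 targets it, but not between two vowels → unchanged [t].
/i/ (between /t/ and /b/) occurs before a voiced consonant → [iː] by rule 1.
/e/ — between /b/ and /n/, before a voiced consonant — surfaces as [eː] (rule 1).
/i/ meets the environment for rule 1 (before a voiced consonant) → [iː].
/i/ (between /b/ and /b/): before a voiced consonant, so rule 1 applies → [iː].
/a/ — word-final; rule 1 does not apply here → [a].

[tiːbbeːnniːbiːba]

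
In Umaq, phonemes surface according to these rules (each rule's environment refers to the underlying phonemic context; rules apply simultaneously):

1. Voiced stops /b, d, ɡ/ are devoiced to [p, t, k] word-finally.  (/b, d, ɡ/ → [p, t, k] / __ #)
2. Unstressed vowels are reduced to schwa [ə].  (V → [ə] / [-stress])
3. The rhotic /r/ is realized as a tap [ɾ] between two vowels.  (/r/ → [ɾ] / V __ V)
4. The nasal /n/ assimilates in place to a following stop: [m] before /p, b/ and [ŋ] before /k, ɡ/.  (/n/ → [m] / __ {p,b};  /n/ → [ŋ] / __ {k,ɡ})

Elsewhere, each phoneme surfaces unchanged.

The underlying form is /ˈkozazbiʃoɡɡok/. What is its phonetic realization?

/k/ stays [k].
/o/ (between /k/ and /z/) fails the environment for rule 2, so it stays [o].
/z/ (between /o/ and /a/): no rule targets it → [z].
/a/ (between /z/ and /z/) occurs in an unstressed syllable → [ə] by rule 2.
/z/ (between /a/ and /b/): no rule targets it → [z].
/b/ — between /z/ and /i/; rule 1 does not apply here → [b].
Rule 2 applies to /i/ (between /b/ and /ʃ/: in an unstressed syllable) → [ə].
/ʃ/ stays [ʃ].
/o/ — between /ʃ/ and /ɡ/, in an unstressed syllable — surfaces as [ə] (rule 2).
/ɡ/ (between /o/ and /ɡ/) fails the environment for rule 1, so it stays [ɡ].
/ɡ/ (between /ɡ/ and /o/) is in the target of rule 1 but the environment (word-finally) is not met → [ɡ].
/o/ (between /ɡ/ and /k/): in an unstressed syllable, so rule 2 applies → [ə].
/k/ (word-final): no rule targets it → [k].

[ˈkozəzbəʃəɡɡək]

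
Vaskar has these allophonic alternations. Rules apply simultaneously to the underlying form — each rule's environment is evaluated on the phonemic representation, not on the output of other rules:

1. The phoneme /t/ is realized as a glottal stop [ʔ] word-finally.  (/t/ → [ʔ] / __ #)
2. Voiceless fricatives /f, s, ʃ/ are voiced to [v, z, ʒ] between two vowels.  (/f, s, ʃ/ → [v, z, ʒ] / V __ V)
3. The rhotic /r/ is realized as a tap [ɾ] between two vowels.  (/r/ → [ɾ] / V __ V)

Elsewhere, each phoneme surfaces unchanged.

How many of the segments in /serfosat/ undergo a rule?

Segments that undergo a rule: /s/ → [z] (rule 2); /t/ → [ʔ] (rule 1).
All other segments surface unchanged.

2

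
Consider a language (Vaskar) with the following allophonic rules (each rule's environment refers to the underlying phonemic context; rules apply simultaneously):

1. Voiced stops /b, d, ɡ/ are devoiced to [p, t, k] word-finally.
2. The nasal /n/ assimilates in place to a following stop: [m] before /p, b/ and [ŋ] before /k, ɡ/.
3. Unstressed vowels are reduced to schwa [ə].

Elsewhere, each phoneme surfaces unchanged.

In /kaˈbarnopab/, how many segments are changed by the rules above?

4

Segments that undergo a rule: /a/ → [ə] (rule 3); /o/ → [ə] (rule 3); /a/ → [ə] (rule 3); /b/ → [p] (rule 1).
All other segments surface unchanged.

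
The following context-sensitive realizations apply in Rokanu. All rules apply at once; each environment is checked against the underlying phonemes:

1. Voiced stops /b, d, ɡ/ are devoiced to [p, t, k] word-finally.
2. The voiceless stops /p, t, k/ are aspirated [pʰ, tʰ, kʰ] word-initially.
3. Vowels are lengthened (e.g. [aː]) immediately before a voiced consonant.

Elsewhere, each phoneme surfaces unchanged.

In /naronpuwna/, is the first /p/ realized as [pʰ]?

/p/ (between /n/ and /u/): rule 2 targets it, but not word-initially → unchanged [p].
The actual realization is [p], not [pʰ].

No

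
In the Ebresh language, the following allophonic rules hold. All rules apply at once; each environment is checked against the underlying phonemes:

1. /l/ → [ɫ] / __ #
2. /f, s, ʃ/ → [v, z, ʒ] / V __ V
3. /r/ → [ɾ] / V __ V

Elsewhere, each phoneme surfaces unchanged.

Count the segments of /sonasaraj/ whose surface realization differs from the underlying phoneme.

2

Segments that undergo a rule: /s/ → [z] (rule 2); /r/ → [ɾ] (rule 3).
All other segments surface unchanged.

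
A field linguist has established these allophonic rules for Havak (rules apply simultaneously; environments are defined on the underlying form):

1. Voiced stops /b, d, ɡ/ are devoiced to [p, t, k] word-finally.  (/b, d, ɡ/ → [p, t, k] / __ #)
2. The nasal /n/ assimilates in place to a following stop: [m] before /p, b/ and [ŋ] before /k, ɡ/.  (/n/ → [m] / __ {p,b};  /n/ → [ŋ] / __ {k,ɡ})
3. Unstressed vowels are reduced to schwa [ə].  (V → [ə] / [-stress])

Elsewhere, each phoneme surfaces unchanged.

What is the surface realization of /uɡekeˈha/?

/u/ — word-initial, in an unstressed syllable — surfaces as [ə] (rule 3).
/ɡ/ (between /u/ and /e/) fails the environment for rule 1, so it stays [ɡ].
/e/ (between /ɡ/ and /k/): in an unstressed syllable, so rule 3 applies → [ə].
/k/ (between /e/ and /e/) is unaffected → [k].
/e/ (between /k/ and /h/) occurs in an unstressed syllable → [ə] by rule 3.
/h/ (between /e/ and /a/): no rule targets it → [h].
/a/ (word-final) fails the environment for rule 3, so it stays [a].

[əɡəkəˈha]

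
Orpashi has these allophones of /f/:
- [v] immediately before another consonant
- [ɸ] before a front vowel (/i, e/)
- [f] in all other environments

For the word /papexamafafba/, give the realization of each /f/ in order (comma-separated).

[f], [v]

Occurrence 1 (position 9): no conditioning environment matches → elsewhere allophone [f].
Occurrence 2 (position 11): immediately before another consonant → [v].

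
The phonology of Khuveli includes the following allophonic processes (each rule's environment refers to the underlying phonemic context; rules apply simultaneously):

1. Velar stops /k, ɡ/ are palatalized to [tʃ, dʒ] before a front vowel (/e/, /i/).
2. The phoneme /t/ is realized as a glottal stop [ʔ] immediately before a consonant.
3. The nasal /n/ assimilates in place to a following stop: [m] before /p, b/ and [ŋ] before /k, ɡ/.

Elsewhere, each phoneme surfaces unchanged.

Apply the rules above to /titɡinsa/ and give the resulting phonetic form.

/t/ (word-initial) fails the environment for rule 2, so it stays [t].
/i/ stays [i].
/t/ (between /i/ and /ɡ/) occurs immediately before a consonant → [ʔ] by rule 2.
/ɡ/ (between /t/ and /i/): before a front vowel, so rule 1 applies → [dʒ].
/i/ — not in any rule's target class → [i].
/n/ (between /i/ and /s/) is in the target of rule 3 but the environment (before a labial or velar stop) is not met → [n].
/s/ (between /n/ and /a/): no rule targets it → [s].
/a/ (word-final): no rule targets it → [a].

[tiʔdʒinsa]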